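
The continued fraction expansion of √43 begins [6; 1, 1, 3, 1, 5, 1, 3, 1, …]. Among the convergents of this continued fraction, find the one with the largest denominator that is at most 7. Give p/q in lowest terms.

46/7

List convergents until the denominator exceeds the bound:
a_0 = 6: 6/1  (≤ bound)
a_1 = 1: 7/1  (≤ bound)
a_2 = 1: 13/2  (≤ bound)
a_3 = 3: 46/7  (≤ bound)
a_4 = 1: 59/9  (> 7, stop)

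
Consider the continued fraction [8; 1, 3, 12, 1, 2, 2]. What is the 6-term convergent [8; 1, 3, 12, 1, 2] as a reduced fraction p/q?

1357/155

a_0 = 8: 8/1
a_1 = 1: 9/1
a_2 = 3: 35/4
a_3 = 12: 429/49
a_4 = 1: 464/53
a_5 = 2: 1357/155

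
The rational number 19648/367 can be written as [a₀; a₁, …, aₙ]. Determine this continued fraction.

[53; 1, 1, 6, 3, 2, 1, 2]

Run the Euclidean algorithm, recording each quotient:
19648 ÷ 367 → quotient 53, remainder 197
367 ÷ 197 → quotient 1, remainder 170
197 ÷ 170 → quotient 1, remainder 27
170 ÷ 27 → quotient 6, remainder 8
27 ÷ 8 → quotient 3, remainder 3
8 ÷ 3 → quotient 2, remainder 2
3 ÷ 2 → quotient 1, remainder 1
2 ÷ 1 → quotient 2, remainder 0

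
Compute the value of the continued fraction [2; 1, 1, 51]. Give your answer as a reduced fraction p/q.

258/103

a_0 = 2: 2/1
a_1 = 1: 3/1
a_2 = 1: 5/2
a_3 = 51: 258/103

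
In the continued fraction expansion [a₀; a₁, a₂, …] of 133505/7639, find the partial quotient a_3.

3

⌊133505/7639⌋ = 17, remainder 3642
⌊7639/3642⌋ = 2, remainder 355
⌊3642/355⌋ = 10, remainder 92
⌊355/92⌋ = 3, remainder 79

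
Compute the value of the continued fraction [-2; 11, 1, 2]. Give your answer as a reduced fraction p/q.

-67/35

Starting at the tail and folding back:
Start with 2.
1 + 1/(2/1) = 1 + 1/2 = 3/2
11 + 1/(3/2) = 11 + 2/3 = 35/3
-2 + 1/(35/3) = -2 + 3/35 = -67/35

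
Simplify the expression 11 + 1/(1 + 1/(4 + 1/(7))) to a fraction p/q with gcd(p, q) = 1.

Build up convergents one term at a time:
a_0 = 11: 11/1
a_1 = 1: 12/1
a_2 = 4: 59/5
a_3 = 7: 425/36

425/36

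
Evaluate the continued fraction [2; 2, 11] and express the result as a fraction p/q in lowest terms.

57/23

Start with 11.
2 + 1/(11/1) = 2 + 1/11 = 23/11
2 + 1/(23/11) = 2 + 11/23 = 57/23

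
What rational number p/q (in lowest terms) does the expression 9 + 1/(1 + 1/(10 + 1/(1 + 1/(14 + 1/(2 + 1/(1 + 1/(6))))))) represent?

36333/3664

Use the convergent recurrence hₖ = aₖ·hₖ₋₁ + hₖ₋₂ (and likewise for the denominators kₖ):
a_0 = 9: 9/1
a_1 = 1: 10/1
a_2 = 10: 109/11
a_3 = 1: 119/12
a_4 = 14: 1775/179
a_5 = 2: 3669/370
a_6 = 1: 5444/549
a_7 = 6: 36333/3664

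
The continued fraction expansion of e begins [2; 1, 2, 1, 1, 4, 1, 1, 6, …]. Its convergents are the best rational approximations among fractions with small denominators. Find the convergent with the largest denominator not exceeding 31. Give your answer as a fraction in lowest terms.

List convergents until the denominator exceeds the bound:
a_0 = 2: 2/1  (≤ bound)
a_1 = 1: 3/1  (≤ bound)
a_2 = 2: 8/3  (≤ bound)
a_3 = 1: 11/4  (≤ bound)
a_4 = 1: 19/7  (≤ bound)
a_5 = 4: 87/32  (> 31, stop)

19/7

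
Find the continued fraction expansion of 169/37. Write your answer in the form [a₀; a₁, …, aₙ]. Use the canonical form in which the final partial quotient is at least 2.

[4; 1, 1, 3, 5]

Repeatedly divide and take the remainder:
⌊169/37⌋ = 4, remainder 21
⌊37/21⌋ = 1, remainder 16
⌊21/16⌋ = 1, remainder 5
⌊16/5⌋ = 3, remainder 1
⌊5/1⌋ = 5, remainder 0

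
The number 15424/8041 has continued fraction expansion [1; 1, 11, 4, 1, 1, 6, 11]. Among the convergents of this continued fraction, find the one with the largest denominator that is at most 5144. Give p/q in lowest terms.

1383/721

a_0 = 1: 1/1  (≤ bound)
a_1 = 1: 2/1  (≤ bound)
a_2 = 11: 23/12  (≤ bound)
a_3 = 4: 94/49  (≤ bound)
a_4 = 1: 117/61  (≤ bound)
a_5 = 1: 211/110  (≤ bound)
a_6 = 6: 1383/721  (≤ bound)
a_7 = 11: 15424/8041  (> 5144, stop)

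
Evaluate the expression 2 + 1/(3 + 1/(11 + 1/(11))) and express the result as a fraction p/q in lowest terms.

Start with 11.
11 + 1/(11/1) = 11 + 1/11 = 122/11
3 + 1/(122/11) = 3 + 11/122 = 377/122
2 + 1/(377/122) = 2 + 122/377 = 876/377

876/377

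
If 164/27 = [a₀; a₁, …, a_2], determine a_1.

164 ÷ 27 → quotient 6, remainder 2
27 ÷ 2 → quotient 13, remainder 1

13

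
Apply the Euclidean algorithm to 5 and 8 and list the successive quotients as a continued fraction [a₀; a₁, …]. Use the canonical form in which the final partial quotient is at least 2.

[0; 1, 1, 1, 2]

Repeatedly divide and take the remainder:
⌊5/8⌋ = 0, remainder 5
⌊8/5⌋ = 1, remainder 3
⌊5/3⌋ = 1, remainder 2
⌊3/2⌋ = 1, remainder 1
⌊2/1⌋ = 2, remainder 0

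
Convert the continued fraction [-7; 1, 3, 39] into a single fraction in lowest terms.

Start with 39.
3 + 1/(39/1) = 3 + 1/39 = 118/39
1 + 1/(118/39) = 1 + 39/118 = 157/118
-7 + 1/(157/118) = -7 + 118/157 = -981/157

-981/157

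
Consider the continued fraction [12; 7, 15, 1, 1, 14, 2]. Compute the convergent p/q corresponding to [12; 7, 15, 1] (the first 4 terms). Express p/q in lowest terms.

a_0 = 12: 12/1
a_1 = 7: 85/7
a_2 = 15: 1287/106
a_3 = 1: 1372/113

1372/113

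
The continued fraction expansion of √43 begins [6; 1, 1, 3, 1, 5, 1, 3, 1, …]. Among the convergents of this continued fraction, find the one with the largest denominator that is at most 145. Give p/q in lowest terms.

400/61

a_0 = 6: 6/1  (≤ bound)
a_1 = 1: 7/1  (≤ bound)
a_2 = 1: 13/2  (≤ bound)
a_3 = 3: 46/7  (≤ bound)
a_4 = 1: 59/9  (≤ bound)
a_5 = 5: 341/52  (≤ bound)
a_6 = 1: 400/61  (≤ bound)
a_7 = 3: 1541/235  (> 145, stop)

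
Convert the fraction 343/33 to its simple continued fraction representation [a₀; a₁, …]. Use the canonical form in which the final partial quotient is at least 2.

[10; 2, 1, 1, 6]

Repeatedly divide and take the remainder:
343 = 10·33 + 13, so a_0 = 10
33 = 2·13 + 7, so a_1 = 2
13 = 1·7 + 6, so a_2 = 1
7 = 1·6 + 1, so a_3 = 1
6 = 6·1 + 0, so a_4 = 6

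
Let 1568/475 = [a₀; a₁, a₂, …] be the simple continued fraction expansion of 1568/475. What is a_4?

1568 ÷ 475 → quotient 3, remainder 143
475 ÷ 143 → quotient 3, remainder 46
143 ÷ 46 → quotient 3, remainder 5
46 ÷ 5 → quotient 9, remainder 1
5 ÷ 1 → quotient 5, remainder 0

5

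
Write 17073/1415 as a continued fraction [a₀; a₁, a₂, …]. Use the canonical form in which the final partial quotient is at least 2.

[12; 15, 4, 1, 1, 1, 6]

Run the Euclidean algorithm, recording each quotient:
17073 = 12·1415 + 93, so a_0 = 12
1415 = 15·93 + 20, so a_1 = 15
93 = 4·20 + 13, so a_2 = 4
20 = 1·13 + 7, so a_3 = 1
13 = 1·7 + 6, so a_4 = 1
7 = 1·6 + 1, so a_5 = 1
6 = 6·1 + 0, so a_6 = 6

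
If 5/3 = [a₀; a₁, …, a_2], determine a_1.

Repeatedly divide and take the remainder:
⌊5/3⌋ = 1, remainder 2
⌊3/2⌋ = 1, remainder 1

1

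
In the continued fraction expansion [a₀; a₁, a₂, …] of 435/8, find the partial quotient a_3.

435 = 54·8 + 3, so a_0 = 54
8 = 2·3 + 2, so a_1 = 2
3 = 1·2 + 1, so a_2 = 1
2 = 2·1 + 0, so a_3 = 2

2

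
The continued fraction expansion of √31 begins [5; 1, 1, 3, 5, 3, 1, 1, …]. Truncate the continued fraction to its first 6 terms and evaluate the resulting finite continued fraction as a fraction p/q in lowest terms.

657/118

Use the convergent recurrence hₖ = aₖ·hₖ₋₁ + hₖ₋₂ (and likewise for the denominators kₖ):
a_0 = 5: 5/1
a_1 = 1: 6/1
a_2 = 1: 11/2
a_3 = 3: 39/7
a_4 = 5: 206/37
a_5 = 3: 657/118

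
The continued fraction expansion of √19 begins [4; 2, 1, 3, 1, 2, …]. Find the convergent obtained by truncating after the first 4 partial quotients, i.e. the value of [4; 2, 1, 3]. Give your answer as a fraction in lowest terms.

a_0 = 4: 4/1
a_1 = 2: 9/2
a_2 = 1: 13/3
a_3 = 3: 48/11

48/11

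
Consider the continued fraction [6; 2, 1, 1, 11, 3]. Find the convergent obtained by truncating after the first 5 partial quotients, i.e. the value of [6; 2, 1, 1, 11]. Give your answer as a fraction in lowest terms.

Start with 11.
1 + 1/(11/1) = 1 + 1/11 = 12/11
1 + 1/(12/11) = 1 + 11/12 = 23/12
2 + 1/(23/12) = 2 + 12/23 = 58/23
6 + 1/(58/23) = 6 + 23/58 = 371/58

371/58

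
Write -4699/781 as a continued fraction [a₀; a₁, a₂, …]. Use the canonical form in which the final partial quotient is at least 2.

Run the Euclidean algorithm, recording each quotient:
-4699 ÷ 781 → quotient -7, remainder 768
781 ÷ 768 → quotient 1, remainder 13
768 ÷ 13 → quotient 59, remainder 1
13 ÷ 1 → quotient 13, remainder 0

[-7; 1, 59, 13]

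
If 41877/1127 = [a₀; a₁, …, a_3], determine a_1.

6

41877 = 37·1127 + 178, so a_0 = 37
1127 = 6·178 + 59, so a_1 = 6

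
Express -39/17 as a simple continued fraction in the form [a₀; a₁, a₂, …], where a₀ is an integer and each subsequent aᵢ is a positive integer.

[-3; 1, 2, 2, 2]

Run the Euclidean algorithm, recording each quotient:
-39 ÷ 17 → quotient -3, remainder 12
17 ÷ 12 → quotient 1, remainder 5
12 ÷ 5 → quotient 2, remainder 2
5 ÷ 2 → quotient 2, remainder 1
2 ÷ 1 → quotient 2, remainder 0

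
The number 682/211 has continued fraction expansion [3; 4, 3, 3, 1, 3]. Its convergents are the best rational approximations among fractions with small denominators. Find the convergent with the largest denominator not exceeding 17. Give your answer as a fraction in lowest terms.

42/13

a_0 = 3: 3/1  (≤ bound)
a_1 = 4: 13/4  (≤ bound)
a_2 = 3: 42/13  (≤ bound)
a_3 = 3: 139/43  (> 17, stop)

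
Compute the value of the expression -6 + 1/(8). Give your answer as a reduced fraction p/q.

Start with 8.
-6 + 1/(8/1) = -6 + 1/8 = -47/8

-47/8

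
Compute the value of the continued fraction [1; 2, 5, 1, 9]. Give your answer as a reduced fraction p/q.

187/128

Collapse the nested fraction from the inside out:
Start with 9.
1 + 1/(9/1) = 1 + 1/9 = 10/9
5 + 1/(10/9) = 5 + 9/10 = 59/10
2 + 1/(59/10) = 2 + 10/59 = 128/59
1 + 1/(128/59) = 1 + 59/128 = 187/128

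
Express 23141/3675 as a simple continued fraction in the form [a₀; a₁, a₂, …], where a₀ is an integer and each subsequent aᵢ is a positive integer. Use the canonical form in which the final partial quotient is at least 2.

Run the Euclidean algorithm, recording each quotient:
⌊23141/3675⌋ = 6, remainder 1091
⌊3675/1091⌋ = 3, remainder 402
⌊1091/402⌋ = 2, remainder 287
⌊402/287⌋ = 1, remainder 115
⌊287/115⌋ = 2, remainder 57
⌊115/57⌋ = 2, remainder 1
⌊57/1⌋ = 57, remainder 0

[6; 3, 2, 1, 2, 2, 57]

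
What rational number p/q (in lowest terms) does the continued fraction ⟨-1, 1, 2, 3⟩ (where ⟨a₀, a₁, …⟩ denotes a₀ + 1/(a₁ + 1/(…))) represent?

Use the convergent recurrence hₖ = aₖ·hₖ₋₁ + hₖ₋₂ (and likewise for the denominators kₖ):
a_0 = -1: -1/1
a_1 = 1: 0/1
a_2 = 2: -1/3
a_3 = 3: -3/10

-3/10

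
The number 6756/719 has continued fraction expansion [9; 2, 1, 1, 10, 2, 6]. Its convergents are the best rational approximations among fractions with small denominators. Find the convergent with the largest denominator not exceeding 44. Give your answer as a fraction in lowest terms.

47/5

List convergents until the denominator exceeds the bound:
a_0 = 9: 9/1  (≤ bound)
a_1 = 2: 19/2  (≤ bound)
a_2 = 1: 28/3  (≤ bound)
a_3 = 1: 47/5  (≤ bound)
a_4 = 10: 498/53  (> 44, stop)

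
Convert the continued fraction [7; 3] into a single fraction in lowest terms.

a_0 = 7: 7/1
a_1 = 3: 22/3

22/3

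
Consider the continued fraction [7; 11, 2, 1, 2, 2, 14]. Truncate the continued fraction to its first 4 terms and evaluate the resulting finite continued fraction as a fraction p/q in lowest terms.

Start with 1.
2 + 1/(1/1) = 2 + 1/1 = 3/1
11 + 1/(3/1) = 11 + 1/3 = 34/3
7 + 1/(34/3) = 7 + 3/34 = 241/34

241/34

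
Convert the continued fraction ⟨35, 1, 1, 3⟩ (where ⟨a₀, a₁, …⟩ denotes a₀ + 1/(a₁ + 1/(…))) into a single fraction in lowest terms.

Start with 3.
1 + 1/(3/1) = 1 + 1/3 = 4/3
1 + 1/(4/3) = 1 + 3/4 = 7/4
35 + 1/(7/4) = 35 + 4/7 = 249/7

249/7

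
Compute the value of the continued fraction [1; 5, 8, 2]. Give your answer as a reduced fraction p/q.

104/87

Collapse the nested fraction from the inside out:
Start with 2.
8 + 1/(2/1) = 8 + 1/2 = 17/2
5 + 1/(17/2) = 5 + 2/17 = 87/17
1 + 1/(87/17) = 1 + 17/87 = 104/87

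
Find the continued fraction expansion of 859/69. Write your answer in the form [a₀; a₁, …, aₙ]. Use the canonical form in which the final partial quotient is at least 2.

[12; 2, 4, 2, 3]

859 ÷ 69 → quotient 12, remainder 31
69 ÷ 31 → quotient 2, remainder 7
31 ÷ 7 → quotient 4, remainder 3
7 ÷ 3 → quotient 2, remainder 1
3 ÷ 1 → quotient 3, remainder 0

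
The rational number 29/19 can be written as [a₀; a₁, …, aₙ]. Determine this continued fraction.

[1; 1, 1, 9]

29 = 1·19 + 10, so a_0 = 1
19 = 1·10 + 9, so a_1 = 1
10 = 1·9 + 1, so a_2 = 1
9 = 9·1 + 0, so a_3 = 9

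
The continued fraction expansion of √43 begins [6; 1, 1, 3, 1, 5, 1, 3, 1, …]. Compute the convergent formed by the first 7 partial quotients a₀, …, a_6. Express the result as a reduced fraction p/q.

Starting at the tail and folding back:
Start with 1.
5 + 1/(1/1) = 5 + 1/1 = 6/1
1 + 1/(6/1) = 1 + 1/6 = 7/6
3 + 1/(7/6) = 3 + 6/7 = 27/7
1 + 1/(27/7) = 1 + 7/27 = 34/27
1 + 1/(34/27) = 1 + 27/34 = 61/34
6 + 1/(61/34) = 6 + 34/61 = 400/61

400/61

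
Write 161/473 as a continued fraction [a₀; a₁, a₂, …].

[0; 2, 1, 15, 10]

Repeatedly divide and take the remainder:
161 ÷ 473 → quotient 0, remainder 161
473 ÷ 161 → quotient 2, remainder 151
161 ÷ 151 → quotient 1, remainder 10
151 ÷ 10 → quotient 15, remainder 1
10 ÷ 1 → quotient 10, remainder 0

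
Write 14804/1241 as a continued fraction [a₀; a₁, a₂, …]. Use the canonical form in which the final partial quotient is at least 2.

[11; 1, 13, 9, 1, 3, 2]

⌊14804/1241⌋ = 11, remainder 1153
⌊1241/1153⌋ = 1, remainder 88
⌊1153/88⌋ = 13, remainder 9
⌊88/9⌋ = 9, remainder 7
⌊9/7⌋ = 1, remainder 2
⌊7/2⌋ = 3, remainder 1
⌊2/1⌋ = 2, remainder 0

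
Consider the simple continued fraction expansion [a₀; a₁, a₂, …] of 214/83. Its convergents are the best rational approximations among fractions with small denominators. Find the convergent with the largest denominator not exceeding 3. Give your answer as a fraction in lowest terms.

List convergents until the denominator exceeds the bound:
a_0 = 2: 2/1  (≤ bound)
a_1 = 1: 3/1  (≤ bound)
a_2 = 1: 5/2  (≤ bound)
a_3 = 2: 13/5  (> 3, stop)

5/2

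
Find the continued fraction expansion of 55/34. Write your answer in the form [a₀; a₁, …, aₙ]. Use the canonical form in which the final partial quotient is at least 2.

[1; 1, 1, 1, 1, 1, 1, 2]

55 = 1·34 + 21, so a_0 = 1
34 = 1·21 + 13, so a_1 = 1
21 = 1·13 + 8, so a_2 = 1
13 = 1·8 + 5, so a_3 = 1
8 = 1·5 + 3, so a_4 = 1
5 = 1·3 + 2, so a_5 = 1
3 = 1·2 + 1, so a_6 = 1
2 = 2·1 + 0, so a_7 = 2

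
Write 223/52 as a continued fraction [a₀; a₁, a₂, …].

[4; 3, 2, 7]

Repeatedly divide and take the remainder:
223 ÷ 52 → quotient 4, remainder 15
52 ÷ 15 → quotient 3, remainder 7
15 ÷ 7 → quotient 2, remainder 1
7 ÷ 1 → quotient 7, remainder 0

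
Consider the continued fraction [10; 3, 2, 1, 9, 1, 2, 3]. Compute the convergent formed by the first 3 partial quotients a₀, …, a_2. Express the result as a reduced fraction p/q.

72/7

a_0 = 10: 10/1
a_1 = 3: 31/3
a_2 = 2: 72/7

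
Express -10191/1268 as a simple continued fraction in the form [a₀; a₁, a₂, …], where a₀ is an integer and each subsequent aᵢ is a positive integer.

[-9; 1, 25, 1, 46]

⌊-10191/1268⌋ = -9, remainder 1221
⌊1268/1221⌋ = 1, remainder 47
⌊1221/47⌋ = 25, remainder 46
⌊47/46⌋ = 1, remainder 1
⌊46/1⌋ = 46, remainder 0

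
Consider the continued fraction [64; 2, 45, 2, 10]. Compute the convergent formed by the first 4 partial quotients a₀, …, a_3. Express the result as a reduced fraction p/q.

a_0 = 64: 64/1
a_1 = 2: 129/2
a_2 = 45: 5869/91
a_3 = 2: 11867/184

11867/184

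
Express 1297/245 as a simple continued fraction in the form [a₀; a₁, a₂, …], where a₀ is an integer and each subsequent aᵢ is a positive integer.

1297 = 5·245 + 72, so a_0 = 5
245 = 3·72 + 29, so a_1 = 3
72 = 2·29 + 14, so a_2 = 2
29 = 2·14 + 1, so a_3 = 2
14 = 14·1 + 0, so a_4 = 14

[5; 3, 2, 2, 14]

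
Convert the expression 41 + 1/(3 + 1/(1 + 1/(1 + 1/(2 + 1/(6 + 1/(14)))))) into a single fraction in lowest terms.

67201/1628

Build up convergents one term at a time:
a_0 = 41: 41/1
a_1 = 3: 124/3
a_2 = 1: 165/4
a_3 = 1: 289/7
a_4 = 2: 743/18
a_5 = 6: 4747/115
a_6 = 14: 67201/1628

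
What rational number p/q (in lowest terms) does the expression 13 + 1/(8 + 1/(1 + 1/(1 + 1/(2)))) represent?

564/43

Start with 2.
1 + 1/(2/1) = 1 + 1/2 = 3/2
1 + 1/(3/2) = 1 + 2/3 = 5/3
8 + 1/(5/3) = 8 + 3/5 = 43/5
13 + 1/(43/5) = 13 + 5/43 = 564/43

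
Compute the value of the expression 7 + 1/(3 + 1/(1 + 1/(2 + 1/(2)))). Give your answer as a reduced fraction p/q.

189/26

Work from the innermost term outward:
Start with 2.
2 + 1/(2/1) = 2 + 1/2 = 5/2
1 + 1/(5/2) = 1 + 2/5 = 7/5
3 + 1/(7/5) = 3 + 5/7 = 26/7
7 + 1/(26/7) = 7 + 7/26 = 189/26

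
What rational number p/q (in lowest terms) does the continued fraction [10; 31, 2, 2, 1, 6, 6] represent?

91109/9082

a_0 = 10: 10/1
a_1 = 31: 311/31
a_2 = 2: 632/63
a_3 = 2: 1575/157
a_4 = 1: 2207/220
a_5 = 6: 14817/1477
a_6 = 6: 91109/9082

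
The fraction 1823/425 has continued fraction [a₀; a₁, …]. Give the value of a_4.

1823 ÷ 425 → quotient 4, remainder 123
425 ÷ 123 → quotient 3, remainder 56
123 ÷ 56 → quotient 2, remainder 11
56 ÷ 11 → quotient 5, remainder 1
11 ÷ 1 → quotient 11, remainder 0

11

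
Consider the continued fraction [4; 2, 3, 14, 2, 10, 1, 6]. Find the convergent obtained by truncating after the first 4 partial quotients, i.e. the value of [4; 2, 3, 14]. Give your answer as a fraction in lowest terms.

443/100

Build up convergents one term at a time:
a_0 = 4: 4/1
a_1 = 2: 9/2
a_2 = 3: 31/7
a_3 = 14: 443/100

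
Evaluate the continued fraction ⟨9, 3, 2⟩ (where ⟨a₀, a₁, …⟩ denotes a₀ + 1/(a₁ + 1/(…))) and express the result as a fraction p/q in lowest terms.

Use the convergent recurrence hₖ = aₖ·hₖ₋₁ + hₖ₋₂ (and likewise for the denominators kₖ):
a_0 = 9: 9/1
a_1 = 3: 28/3
a_2 = 2: 65/7

65/7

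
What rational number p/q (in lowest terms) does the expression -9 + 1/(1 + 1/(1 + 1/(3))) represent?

-59/7

a_0 = -9: -9/1
a_1 = 1: -8/1
a_2 = 1: -17/2
a_3 = 3: -59/7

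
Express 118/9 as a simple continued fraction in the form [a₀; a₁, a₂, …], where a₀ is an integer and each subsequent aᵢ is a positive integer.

[13; 9]

⌊118/9⌋ = 13, remainder 1
⌊9/1⌋ = 9, remainder 0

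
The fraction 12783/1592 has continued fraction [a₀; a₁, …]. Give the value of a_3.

12783 ÷ 1592 → quotient 8, remainder 47
1592 ÷ 47 → quotient 33, remainder 41
47 ÷ 41 → quotient 1, remainder 6
41 ÷ 6 → quotient 6, remainder 5

6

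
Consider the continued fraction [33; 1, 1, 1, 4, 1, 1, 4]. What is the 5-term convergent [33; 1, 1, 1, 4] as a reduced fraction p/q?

471/14

Start with 4.
1 + 1/(4/1) = 1 + 1/4 = 5/4
1 + 1/(5/4) = 1 + 4/5 = 9/5
1 + 1/(9/5) = 1 + 5/9 = 14/9
33 + 1/(14/9) = 33 + 9/14 = 471/14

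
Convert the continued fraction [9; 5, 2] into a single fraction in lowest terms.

101/11

Use the convergent recurrence hₖ = aₖ·hₖ₋₁ + hₖ₋₂ (and likewise for the denominators kₖ):
a_0 = 9: 9/1
a_1 = 5: 46/5
a_2 = 2: 101/11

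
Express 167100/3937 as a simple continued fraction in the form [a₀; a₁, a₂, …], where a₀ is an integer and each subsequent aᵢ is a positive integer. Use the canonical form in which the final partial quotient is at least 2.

⌊167100/3937⌋ = 42, remainder 1746
⌊3937/1746⌋ = 2, remainder 445
⌊1746/445⌋ = 3, remainder 411
⌊445/411⌋ = 1, remainder 34
⌊411/34⌋ = 12, remainder 3
⌊34/3⌋ = 11, remainder 1
⌊3/1⌋ = 3, remainder 0

[42; 2, 3, 1, 12, 11, 3]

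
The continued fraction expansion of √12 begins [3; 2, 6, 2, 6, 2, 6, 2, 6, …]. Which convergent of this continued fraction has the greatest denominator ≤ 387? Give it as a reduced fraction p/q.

a_0 = 3: 3/1  (≤ bound)
a_1 = 2: 7/2  (≤ bound)
a_2 = 6: 45/13  (≤ bound)
a_3 = 2: 97/28  (≤ bound)
a_4 = 6: 627/181  (≤ bound)
a_5 = 2: 1351/390  (> 387, stop)

627/181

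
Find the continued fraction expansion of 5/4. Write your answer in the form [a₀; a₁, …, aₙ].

5 = 1·4 + 1, so a_0 = 1
4 = 4·1 + 0, so a_1 = 4

[1; 4]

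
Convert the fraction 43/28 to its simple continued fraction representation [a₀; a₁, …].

Run the Euclidean algorithm, recording each quotient:
43 ÷ 28 → quotient 1, remainder 15
28 ÷ 15 → quotient 1, remainder 13
15 ÷ 13 → quotient 1, remainder 2
13 ÷ 2 → quotient 6, remainder 1
2 ÷ 1 → quotient 2, remainder 0

[1; 1, 1, 6, 2]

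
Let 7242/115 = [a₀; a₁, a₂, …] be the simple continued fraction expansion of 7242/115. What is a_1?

1

Repeatedly divide and take the remainder:
⌊7242/115⌋ = 62, remainder 112
⌊115/112⌋ = 1, remainder 3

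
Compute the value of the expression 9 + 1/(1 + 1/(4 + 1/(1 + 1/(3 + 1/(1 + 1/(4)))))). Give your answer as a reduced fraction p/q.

1366/139

Compute successive convergents:
a_0 = 9: 9/1
a_1 = 1: 10/1
a_2 = 4: 49/5
a_3 = 1: 59/6
a_4 = 3: 226/23
a_5 = 1: 285/29
a_6 = 4: 1366/139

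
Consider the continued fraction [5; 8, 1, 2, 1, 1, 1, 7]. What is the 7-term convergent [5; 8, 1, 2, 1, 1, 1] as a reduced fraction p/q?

491/96

Compute successive convergents:
a_0 = 5: 5/1
a_1 = 8: 41/8
a_2 = 1: 46/9
a_3 = 2: 133/26
a_4 = 1: 179/35
a_5 = 1: 312/61
a_6 = 1: 491/96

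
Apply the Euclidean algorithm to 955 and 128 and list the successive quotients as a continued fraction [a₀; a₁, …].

Apply division with remainder until the remainder is 0:
955 ÷ 128 → quotient 7, remainder 59
128 ÷ 59 → quotient 2, remainder 10
59 ÷ 10 → quotient 5, remainder 9
10 ÷ 9 → quotient 1, remainder 1
9 ÷ 1 → quotient 9, remainder 0

[7; 2, 5, 1, 9]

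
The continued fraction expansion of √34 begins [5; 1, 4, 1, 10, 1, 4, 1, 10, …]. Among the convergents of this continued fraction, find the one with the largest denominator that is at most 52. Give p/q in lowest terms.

35/6

a_0 = 5: 5/1  (≤ bound)
a_1 = 1: 6/1  (≤ bound)
a_2 = 4: 29/5  (≤ bound)
a_3 = 1: 35/6  (≤ bound)
a_4 = 10: 379/65  (> 52, stop)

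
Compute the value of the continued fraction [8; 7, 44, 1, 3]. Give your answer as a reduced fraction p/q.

Use the convergent recurrence hₖ = aₖ·hₖ₋₁ + hₖ₋₂ (and likewise for the denominators kₖ):
a_0 = 8: 8/1
a_1 = 7: 57/7
a_2 = 44: 2516/309
a_3 = 1: 2573/316
a_4 = 3: 10235/1257

10235/1257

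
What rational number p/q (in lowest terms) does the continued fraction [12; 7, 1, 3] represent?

376/31

a_0 = 12: 12/1
a_1 = 7: 85/7
a_2 = 1: 97/8
a_3 = 3: 376/31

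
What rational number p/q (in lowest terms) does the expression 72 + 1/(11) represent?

793/11

Work from the innermost term outward:
Start with 11.
72 + 1/(11/1) = 72 + 1/11 = 793/11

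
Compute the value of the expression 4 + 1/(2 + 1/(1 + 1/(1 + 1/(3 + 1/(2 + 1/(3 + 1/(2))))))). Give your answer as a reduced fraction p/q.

1418/323

Collapse the nested fraction from the inside out:
Start with 2.
3 + 1/(2/1) = 3 + 1/2 = 7/2
2 + 1/(7/2) = 2 + 2/7 = 16/7
3 + 1/(16/7) = 3 + 7/16 = 55/16
1 + 1/(55/16) = 1 + 16/55 = 71/55
1 + 1/(71/55) = 1 + 55/71 = 126/71
2 + 1/(126/71) = 2 + 71/126 = 323/126
4 + 1/(323/126) = 4 + 126/323 = 1418/323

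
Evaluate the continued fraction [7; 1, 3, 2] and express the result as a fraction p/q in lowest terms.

Start with 2.
3 + 1/(2/1) = 3 + 1/2 = 7/2
1 + 1/(7/2) = 1 + 2/7 = 9/7
7 + 1/(9/7) = 7 + 7/9 = 70/9

70/9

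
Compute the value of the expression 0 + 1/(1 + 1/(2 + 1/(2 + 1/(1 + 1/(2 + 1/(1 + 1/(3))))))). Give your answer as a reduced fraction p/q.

97/138

Work from the innermost term outward:
Start with 3.
1 + 1/(3/1) = 1 + 1/3 = 4/3
2 + 1/(4/3) = 2 + 3/4 = 11/4
1 + 1/(11/4) = 1 + 4/11 = 15/11
2 + 1/(15/11) = 2 + 11/15 = 41/15
2 + 1/(41/15) = 2 + 15/41 = 97/41
1 + 1/(97/41) = 1 + 41/97 = 138/97
0 + 1/(138/97) = 0 + 97/138 = 97/138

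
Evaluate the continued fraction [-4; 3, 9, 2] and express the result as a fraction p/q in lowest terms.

Starting at the tail and folding back:
Start with 2.
9 + 1/(2/1) = 9 + 1/2 = 19/2
3 + 1/(19/2) = 3 + 2/19 = 59/19
-4 + 1/(59/19) = -4 + 19/59 = -217/59

-217/59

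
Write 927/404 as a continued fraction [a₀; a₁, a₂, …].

[2; 3, 2, 1, 1, 7, 3]

Run the Euclidean algorithm, recording each quotient:
927 = 2·404 + 119, so a_0 = 2
404 = 3·119 + 47, so a_1 = 3
119 = 2·47 + 25, so a_2 = 2
47 = 1·25 + 22, so a_3 = 1
25 = 1·22 + 3, so a_4 = 1
22 = 7·3 + 1, so a_5 = 7
3 = 3·1 + 0, so a_6 = 3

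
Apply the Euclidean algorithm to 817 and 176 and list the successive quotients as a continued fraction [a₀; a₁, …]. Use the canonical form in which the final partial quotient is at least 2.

[4; 1, 1, 1, 3, 1, 5, 2]

⌊817/176⌋ = 4, remainder 113
⌊176/113⌋ = 1, remainder 63
⌊113/63⌋ = 1, remainder 50
⌊63/50⌋ = 1, remainder 13
⌊50/13⌋ = 3, remainder 11
⌊13/11⌋ = 1, remainder 2
⌊11/2⌋ = 5, remainder 1
⌊2/1⌋ = 2, remainder 0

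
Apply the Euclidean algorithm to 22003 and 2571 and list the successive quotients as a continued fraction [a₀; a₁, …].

[8; 1, 1, 3, 1, 3, 1, 59]

Apply division with remainder until the remainder is 0:
22003 ÷ 2571 → quotient 8, remainder 1435
2571 ÷ 1435 → quotient 1, remainder 1136
1435 ÷ 1136 → quotient 1, remainder 299
1136 ÷ 299 → quotient 3, remainder 239
299 ÷ 239 → quotient 1, remainder 60
239 ÷ 60 → quotient 3, remainder 59
60 ÷ 59 → quotient 1, remainder 1
59 ÷ 1 → quotient 59, remainder 0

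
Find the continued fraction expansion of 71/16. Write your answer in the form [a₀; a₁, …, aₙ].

71 = 4·16 + 7, so a_0 = 4
16 = 2·7 + 2, so a_1 = 2
7 = 3·2 + 1, so a_2 = 3
2 = 2·1 + 0, so a_3 = 2

[4; 2, 3, 2]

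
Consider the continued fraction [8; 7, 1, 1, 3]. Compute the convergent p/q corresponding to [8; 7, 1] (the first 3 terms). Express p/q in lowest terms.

65/8

Compute successive convergents:
a_0 = 8: 8/1
a_1 = 7: 57/7
a_2 = 1: 65/8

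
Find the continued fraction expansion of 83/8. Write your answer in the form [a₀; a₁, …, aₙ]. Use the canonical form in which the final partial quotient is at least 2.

[10; 2, 1, 2]

83 ÷ 8 → quotient 10, remainder 3
8 ÷ 3 → quotient 2, remainder 2
3 ÷ 2 → quotient 1, remainder 1
2 ÷ 1 → quotient 2, remainder 0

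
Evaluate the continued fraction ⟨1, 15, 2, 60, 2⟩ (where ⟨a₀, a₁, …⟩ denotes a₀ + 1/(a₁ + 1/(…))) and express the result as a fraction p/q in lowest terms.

Start with 2.
60 + 1/(2/1) = 60 + 1/2 = 121/2
2 + 1/(121/2) = 2 + 2/121 = 244/121
15 + 1/(244/121) = 15 + 121/244 = 3781/244
1 + 1/(3781/244) = 1 + 244/3781 = 4025/3781

4025/3781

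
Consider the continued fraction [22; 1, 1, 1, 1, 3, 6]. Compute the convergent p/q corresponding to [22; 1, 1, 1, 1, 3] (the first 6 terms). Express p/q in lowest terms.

407/18

Work from the innermost term outward:
Start with 3.
1 + 1/(3/1) = 1 + 1/3 = 4/3
1 + 1/(4/3) = 1 + 3/4 = 7/4
1 + 1/(7/4) = 1 + 4/7 = 11/7
1 + 1/(11/7) = 1 + 7/11 = 18/11
22 + 1/(18/11) = 22 + 11/18 = 407/18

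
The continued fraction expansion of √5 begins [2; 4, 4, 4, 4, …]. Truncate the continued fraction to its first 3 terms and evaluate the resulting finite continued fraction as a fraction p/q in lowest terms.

38/17

Compute successive convergents:
a_0 = 2: 2/1
a_1 = 4: 9/4
a_2 = 4: 38/17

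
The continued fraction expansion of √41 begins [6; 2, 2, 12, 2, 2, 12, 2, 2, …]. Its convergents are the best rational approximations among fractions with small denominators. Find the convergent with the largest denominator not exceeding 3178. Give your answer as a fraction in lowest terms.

2049/320

a_0 = 6: 6/1  (≤ bound)
a_1 = 2: 13/2  (≤ bound)
a_2 = 2: 32/5  (≤ bound)
a_3 = 12: 397/62  (≤ bound)
a_4 = 2: 826/129  (≤ bound)
a_5 = 2: 2049/320  (≤ bound)
a_6 = 12: 25414/3969  (> 3178, stop)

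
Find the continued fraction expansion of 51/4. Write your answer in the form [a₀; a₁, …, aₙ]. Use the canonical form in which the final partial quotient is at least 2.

51 = 12·4 + 3, so a_0 = 12
4 = 1·3 + 1, so a_1 = 1
3 = 3·1 + 0, so a_2 = 3

[12; 1, 3]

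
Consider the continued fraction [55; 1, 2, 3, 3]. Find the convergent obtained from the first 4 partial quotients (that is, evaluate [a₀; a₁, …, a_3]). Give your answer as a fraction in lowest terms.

557/10

Start with 3.
2 + 1/(3/1) = 2 + 1/3 = 7/3
1 + 1/(7/3) = 1 + 3/7 = 10/7
55 + 1/(10/7) = 55 + 7/10 = 557/10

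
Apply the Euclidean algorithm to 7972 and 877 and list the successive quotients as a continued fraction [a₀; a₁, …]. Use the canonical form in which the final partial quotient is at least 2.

[9; 11, 9, 1, 7]

Repeatedly divide and take the remainder:
⌊7972/877⌋ = 9, remainder 79
⌊877/79⌋ = 11, remainder 8
⌊79/8⌋ = 9, remainder 7
⌊8/7⌋ = 1, remainder 1
⌊7/1⌋ = 7, remainder 0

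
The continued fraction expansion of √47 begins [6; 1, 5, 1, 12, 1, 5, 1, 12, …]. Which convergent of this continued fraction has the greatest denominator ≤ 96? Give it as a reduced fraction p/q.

List convergents until the denominator exceeds the bound:
a_0 = 6: 6/1  (≤ bound)
a_1 = 1: 7/1  (≤ bound)
a_2 = 5: 41/6  (≤ bound)
a_3 = 1: 48/7  (≤ bound)
a_4 = 12: 617/90  (≤ bound)
a_5 = 1: 665/97  (> 96, stop)

617/90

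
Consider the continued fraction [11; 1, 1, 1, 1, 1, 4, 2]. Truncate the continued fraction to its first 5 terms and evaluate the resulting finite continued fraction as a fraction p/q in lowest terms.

Collapse the nested fraction from the inside out:
Start with 1.
1 + 1/(1/1) = 1 + 1/1 = 2/1
1 + 1/(2/1) = 1 + 1/2 = 3/2
1 + 1/(3/2) = 1 + 2/3 = 5/3
11 + 1/(5/3) = 11 + 3/5 = 58/5

58/5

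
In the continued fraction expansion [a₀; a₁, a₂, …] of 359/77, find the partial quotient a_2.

Run the Euclidean algorithm, recording each quotient:
359 ÷ 77 → quotient 4, remainder 51
77 ÷ 51 → quotient 1, remainder 26
51 ÷ 26 → quotient 1, remainder 25

1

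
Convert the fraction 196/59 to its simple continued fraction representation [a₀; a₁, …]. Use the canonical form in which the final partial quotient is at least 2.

[3; 3, 9, 2]

196 = 3·59 + 19, so a_0 = 3
59 = 3·19 + 2, so a_1 = 3
19 = 9·2 + 1, so a_2 = 9
2 = 2·1 + 0, so a_3 = 2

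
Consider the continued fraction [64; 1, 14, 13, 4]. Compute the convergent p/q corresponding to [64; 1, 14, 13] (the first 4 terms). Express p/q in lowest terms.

12727/196

Use the convergent recurrence hₖ = aₖ·hₖ₋₁ + hₖ₋₂ (and likewise for the denominators kₖ):
a_0 = 64: 64/1
a_1 = 1: 65/1
a_2 = 14: 974/15
a_3 = 13: 12727/196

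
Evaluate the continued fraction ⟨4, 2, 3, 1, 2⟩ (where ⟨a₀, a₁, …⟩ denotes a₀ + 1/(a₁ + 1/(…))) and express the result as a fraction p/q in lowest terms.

111/25

Start with 2.
1 + 1/(2/1) = 1 + 1/2 = 3/2
3 + 1/(3/2) = 3 + 2/3 = 11/3
2 + 1/(11/3) = 2 + 3/11 = 25/11
4 + 1/(25/11) = 4 + 11/25 = 111/25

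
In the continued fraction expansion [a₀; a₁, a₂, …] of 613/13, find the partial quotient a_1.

Apply division with remainder until the remainder is 0:
⌊613/13⌋ = 47, remainder 2
⌊13/2⌋ = 6, remainder 1

6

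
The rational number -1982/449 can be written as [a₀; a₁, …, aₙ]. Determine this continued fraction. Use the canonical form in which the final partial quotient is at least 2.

Run the Euclidean algorithm, recording each quotient:
-1982 ÷ 449 → quotient -5, remainder 263
449 ÷ 263 → quotient 1, remainder 186
263 ÷ 186 → quotient 1, remainder 77
186 ÷ 77 → quotient 2, remainder 32
77 ÷ 32 → quotient 2, remainder 13
32 ÷ 13 → quotient 2, remainder 6
13 ÷ 6 → quotient 2, remainder 1
6 ÷ 1 → quotient 6, remainder 0

[-5; 1, 1, 2, 2, 2, 2, 6]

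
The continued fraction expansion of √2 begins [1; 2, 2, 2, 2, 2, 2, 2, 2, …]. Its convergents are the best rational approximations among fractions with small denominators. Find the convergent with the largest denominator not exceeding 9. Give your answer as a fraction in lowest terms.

7/5

a_0 = 1: 1/1  (≤ bound)
a_1 = 2: 3/2  (≤ bound)
a_2 = 2: 7/5  (≤ bound)
a_3 = 2: 17/12  (> 9, stop)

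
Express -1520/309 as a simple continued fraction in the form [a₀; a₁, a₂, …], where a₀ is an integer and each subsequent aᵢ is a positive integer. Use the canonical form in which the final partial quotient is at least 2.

Run the Euclidean algorithm, recording each quotient:
-1520 ÷ 309 → quotient -5, remainder 25
309 ÷ 25 → quotient 12, remainder 9
25 ÷ 9 → quotient 2, remainder 7
9 ÷ 7 → quotient 1, remainder 2
7 ÷ 2 → quotient 3, remainder 1
2 ÷ 1 → quotient 2, remainder 0

[-5; 12, 2, 1, 3, 2]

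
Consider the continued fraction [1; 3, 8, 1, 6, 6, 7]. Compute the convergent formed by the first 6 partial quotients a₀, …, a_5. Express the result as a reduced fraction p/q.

a_0 = 1: 1/1
a_1 = 3: 4/3
a_2 = 8: 33/25
a_3 = 1: 37/28
a_4 = 6: 255/193
a_5 = 6: 1567/1186

1567/1186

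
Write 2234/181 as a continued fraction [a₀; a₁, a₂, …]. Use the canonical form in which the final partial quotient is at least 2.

[12; 2, 1, 11, 2, 2]

2234 = 12·181 + 62, so a_0 = 12
181 = 2·62 + 57, so a_1 = 2
62 = 1·57 + 5, so a_2 = 1
57 = 11·5 + 2, so a_3 = 11
5 = 2·2 + 1, so a_4 = 2
2 = 2·1 + 0, so a_5 = 2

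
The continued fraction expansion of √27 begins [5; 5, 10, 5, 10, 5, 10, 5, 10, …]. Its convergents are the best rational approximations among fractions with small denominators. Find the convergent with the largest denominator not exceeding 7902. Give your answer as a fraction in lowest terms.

a_0 = 5: 5/1  (≤ bound)
a_1 = 5: 26/5  (≤ bound)
a_2 = 10: 265/51  (≤ bound)
a_3 = 5: 1351/260  (≤ bound)
a_4 = 10: 13775/2651  (≤ bound)
a_5 = 5: 70226/13515  (> 7902, stop)

13775/2651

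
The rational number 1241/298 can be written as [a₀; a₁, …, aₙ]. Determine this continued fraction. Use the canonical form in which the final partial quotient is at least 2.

[4; 6, 12, 4]

Repeatedly divide and take the remainder:
1241 = 4·298 + 49, so a_0 = 4
298 = 6·49 + 4, so a_1 = 6
49 = 12·4 + 1, so a_2 = 12
4 = 4·1 + 0, so a_3 = 4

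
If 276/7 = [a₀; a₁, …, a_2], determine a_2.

⌊276/7⌋ = 39, remainder 3
⌊7/3⌋ = 2, remainder 1
⌊3/1⌋ = 3, remainder 0

3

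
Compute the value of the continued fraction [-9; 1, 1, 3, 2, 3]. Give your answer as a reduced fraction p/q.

Start with 3.
2 + 1/(3/1) = 2 + 1/3 = 7/3
3 + 1/(7/3) = 3 + 3/7 = 24/7
1 + 1/(24/7) = 1 + 7/24 = 31/24
1 + 1/(31/24) = 1 + 24/31 = 55/31
-9 + 1/(55/31) = -9 + 31/55 = -464/55

-464/55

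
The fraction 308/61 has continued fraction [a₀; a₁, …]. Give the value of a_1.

Repeatedly divide and take the remainder:
308 = 5·61 + 3, so a_0 = 5
61 = 20·3 + 1, so a_1 = 20

20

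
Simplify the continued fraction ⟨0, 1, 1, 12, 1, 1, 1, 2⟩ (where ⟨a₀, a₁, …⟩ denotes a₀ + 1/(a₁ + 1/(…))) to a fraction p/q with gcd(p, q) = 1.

109/210

Starting at the tail and folding back:
Start with 2.
1 + 1/(2/1) = 1 + 1/2 = 3/2
1 + 1/(3/2) = 1 + 2/3 = 5/3
1 + 1/(5/3) = 1 + 3/5 = 8/5
12 + 1/(8/5) = 12 + 5/8 = 101/8
1 + 1/(101/8) = 1 + 8/101 = 109/101
1 + 1/(109/101) = 1 + 101/109 = 210/109
0 + 1/(210/109) = 0 + 109/210 = 109/210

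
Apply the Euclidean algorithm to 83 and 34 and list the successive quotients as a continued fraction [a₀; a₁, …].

⌊83/34⌋ = 2, remainder 15
⌊34/15⌋ = 2, remainder 4
⌊15/4⌋ = 3, remainder 3
⌊4/3⌋ = 1, remainder 1
⌊3/1⌋ = 3, remainder 0

[2; 2, 3, 1, 3]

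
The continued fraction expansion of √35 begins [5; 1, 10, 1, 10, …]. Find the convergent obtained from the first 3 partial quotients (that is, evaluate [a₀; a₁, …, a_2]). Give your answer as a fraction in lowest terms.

Build up convergents one term at a time:
a_0 = 5: 5/1
a_1 = 1: 6/1
a_2 = 10: 65/11

65/11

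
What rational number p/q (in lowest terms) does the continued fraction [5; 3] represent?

16/3

Use the convergent recurrence hₖ = aₖ·hₖ₋₁ + hₖ₋₂ (and likewise for the denominators kₖ):
a_0 = 5: 5/1
a_1 = 3: 16/3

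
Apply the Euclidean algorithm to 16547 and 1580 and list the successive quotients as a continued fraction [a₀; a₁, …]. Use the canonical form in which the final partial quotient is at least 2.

16547 = 10·1580 + 747, so a_0 = 10
1580 = 2·747 + 86, so a_1 = 2
747 = 8·86 + 59, so a_2 = 8
86 = 1·59 + 27, so a_3 = 1
59 = 2·27 + 5, so a_4 = 2
27 = 5·5 + 2, so a_5 = 5
5 = 2·2 + 1, so a_6 = 2
2 = 2·1 + 0, so a_7 = 2

[10; 2, 8, 1, 2, 5, 2, 2]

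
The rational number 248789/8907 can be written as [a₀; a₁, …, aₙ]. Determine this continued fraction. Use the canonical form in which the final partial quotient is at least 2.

[27; 1, 13, 1, 2, 15, 4, 3]

Repeatedly divide and take the remainder:
248789 = 27·8907 + 8300, so a_0 = 27
8907 = 1·8300 + 607, so a_1 = 1
8300 = 13·607 + 409, so a_2 = 13
607 = 1·409 + 198, so a_3 = 1
409 = 2·198 + 13, so a_4 = 2
198 = 15·13 + 3, so a_5 = 15
13 = 4·3 + 1, so a_6 = 4
3 = 3·1 + 0, so a_7 = 3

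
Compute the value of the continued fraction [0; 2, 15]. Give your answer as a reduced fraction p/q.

15/31

Use the convergent recurrence hₖ = aₖ·hₖ₋₁ + hₖ₋₂ (and likewise for the denominators kₖ):
a_0 = 0: 0/1
a_1 = 2: 1/2
a_2 = 15: 15/31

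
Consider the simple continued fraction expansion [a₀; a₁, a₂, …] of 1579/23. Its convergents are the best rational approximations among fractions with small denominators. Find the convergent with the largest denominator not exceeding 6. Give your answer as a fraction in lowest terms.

206/3

List convergents until the denominator exceeds the bound:
a_0 = 68: 68/1  (≤ bound)
a_1 = 1: 69/1  (≤ bound)
a_2 = 1: 137/2  (≤ bound)
a_3 = 1: 206/3  (≤ bound)
a_4 = 7: 1579/23  (> 6, stop)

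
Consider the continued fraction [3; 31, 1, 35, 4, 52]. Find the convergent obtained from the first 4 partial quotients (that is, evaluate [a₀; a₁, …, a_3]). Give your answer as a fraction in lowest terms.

a_0 = 3: 3/1
a_1 = 31: 94/31
a_2 = 1: 97/32
a_3 = 35: 3489/1151

3489/1151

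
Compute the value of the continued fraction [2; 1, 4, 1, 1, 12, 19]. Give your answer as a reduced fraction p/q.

Work from the innermost term outward:
Start with 19.
12 + 1/(19/1) = 12 + 1/19 = 229/19
1 + 1/(229/19) = 1 + 19/229 = 248/229
1 + 1/(248/229) = 1 + 229/248 = 477/248
4 + 1/(477/248) = 4 + 248/477 = 2156/477
1 + 1/(2156/477) = 1 + 477/2156 = 2633/2156
2 + 1/(2633/2156) = 2 + 2156/2633 = 7422/2633

7422/2633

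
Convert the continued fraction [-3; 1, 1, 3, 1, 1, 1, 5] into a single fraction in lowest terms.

Start with 5.
1 + 1/(5/1) = 1 + 1/5 = 6/5
1 + 1/(6/5) = 1 + 5/6 = 11/6
1 + 1/(11/6) = 1 + 6/11 = 17/11
3 + 1/(17/11) = 3 + 11/17 = 62/17
1 + 1/(62/17) = 1 + 17/62 = 79/62
1 + 1/(79/62) = 1 + 62/79 = 141/79
-3 + 1/(141/79) = -3 + 79/141 = -344/141

-344/141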